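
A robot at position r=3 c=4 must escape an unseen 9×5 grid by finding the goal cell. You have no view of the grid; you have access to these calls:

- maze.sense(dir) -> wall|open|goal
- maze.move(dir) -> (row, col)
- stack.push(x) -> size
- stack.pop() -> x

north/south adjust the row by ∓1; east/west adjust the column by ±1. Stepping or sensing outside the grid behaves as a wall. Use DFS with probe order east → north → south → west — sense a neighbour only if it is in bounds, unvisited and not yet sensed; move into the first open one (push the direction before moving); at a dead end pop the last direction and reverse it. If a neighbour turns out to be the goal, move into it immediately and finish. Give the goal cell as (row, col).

! 1. maze.sense(north) -> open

! 2. stack.push(north) -> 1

! 3. maze.move(north) -> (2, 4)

! 4. maze.sense(north) -> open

! 5. stack.push(north) -> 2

! 6. maze.move(north) -> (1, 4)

! 7. maze.sense(north) -> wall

! 8. maze.sense(west) -> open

! 9. stack.push(west) -> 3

! 10. maze.move(west) -> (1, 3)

! 11. maze.sense(north) -> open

! 12. stack.push(north) -> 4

! 13. maze.move(north) -> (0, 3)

! 14. maze.sense(west) -> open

! 15. stack.push(west) -> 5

! 16. maze.move(west) -> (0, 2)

! 17. maze.sense(south) -> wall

! 18. maze.sense(west) -> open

! 19. stack.push(west) -> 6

! 20. maze.move(west) -> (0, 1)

! 21. maze.sense(south) -> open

! 22. stack.push(south) -> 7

! 23. maze.move(south) -> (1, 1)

! 24. maze.sense(south) -> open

! 25. stack.push(south) -> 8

! 26. maze.move(south) -> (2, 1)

! 27. maze.sense(east) -> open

! 28. stack.push(east) -> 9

! 29. maze.move(east) -> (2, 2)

! 30. maze.sense(east) -> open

! 31. stack.push(east) -> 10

! 32. maze.move(east) -> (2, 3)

! 33. maze.sense(south) -> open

! 34. stack.push(south) -> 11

! 35. maze.move(south) -> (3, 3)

! 36. maze.sense(south) -> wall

! 37. maze.sense(west) -> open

! 38. stack.push(west) -> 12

! 39. maze.move(west) -> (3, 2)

! 40. maze.sense(south) -> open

! 41. stack.push(south) -> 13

! 42. maze.move(south) -> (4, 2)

! 43. maze.sense(south) -> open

! 44. stack.push(south) -> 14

! 45. maze.move(south) -> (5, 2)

! 46. maze.sense(east) -> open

! 47. stack.push(east) -> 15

! 48. maze.move(east) -> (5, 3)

! 49. maze.sense(east) -> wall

! 50. maze.sense(south) -> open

! 51. stack.push(south) -> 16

! 52. maze.move(south) -> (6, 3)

! 53. maze.sense(east) -> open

! 54. stack.push(east) -> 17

! 55. maze.move(east) -> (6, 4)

! 56. maze.sense(south) -> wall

! 57. stack.pop() -> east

! 58. maze.move(west) -> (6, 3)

! 59. maze.sense(south) -> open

! 60. stack.push(south) -> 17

! 61. maze.move(south) -> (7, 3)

! 62. maze.sense(south) -> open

! 63. stack.push(south) -> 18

! 64. maze.move(south) -> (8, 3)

! 65. maze.sense(east) -> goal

! 66. maze.move(east) -> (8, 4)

Answer: (8, 4)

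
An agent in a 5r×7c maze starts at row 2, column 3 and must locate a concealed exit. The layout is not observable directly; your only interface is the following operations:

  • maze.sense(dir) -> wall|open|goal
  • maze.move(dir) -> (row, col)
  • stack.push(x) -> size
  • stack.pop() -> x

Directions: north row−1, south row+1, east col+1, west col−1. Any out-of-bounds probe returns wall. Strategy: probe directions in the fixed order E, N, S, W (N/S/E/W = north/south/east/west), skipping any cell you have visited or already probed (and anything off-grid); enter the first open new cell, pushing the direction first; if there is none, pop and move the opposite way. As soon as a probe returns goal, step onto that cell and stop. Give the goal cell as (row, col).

>> sense(dir=east)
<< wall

>> sense(dir=north)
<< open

>> push(x=north)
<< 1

>> move(dir=north)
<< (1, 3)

>> sense(dir=east)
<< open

>> push(x=east)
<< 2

>> move(dir=east)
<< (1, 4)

>> sense(dir=east)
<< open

>> push(x=east)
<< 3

>> move(dir=east)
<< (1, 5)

>> sense(dir=east)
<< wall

>> sense(dir=north)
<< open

>> push(x=north)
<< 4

>> move(dir=north)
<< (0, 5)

>> sense(dir=east)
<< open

>> push(x=east)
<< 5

>> move(dir=east)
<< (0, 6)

>> pop()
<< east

>> move(dir=west)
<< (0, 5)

>> sense(dir=west)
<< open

>> push(x=west)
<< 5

>> move(dir=west)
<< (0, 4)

>> sense(dir=west)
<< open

>> push(x=west)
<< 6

>> move(dir=west)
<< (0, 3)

>> sense(dir=west)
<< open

>> push(x=west)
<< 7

>> move(dir=west)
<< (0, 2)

>> sense(dir=south)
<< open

>> push(x=south)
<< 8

>> move(dir=south)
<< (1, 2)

>> sense(dir=south)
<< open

>> push(x=south)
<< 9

>> move(dir=south)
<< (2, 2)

>> sense(dir=south)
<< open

>> push(x=south)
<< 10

>> move(dir=south)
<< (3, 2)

>> sense(dir=east)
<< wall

>> sense(dir=south)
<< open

>> push(x=south)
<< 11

>> move(dir=south)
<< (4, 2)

>> sense(dir=east)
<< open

>> push(x=east)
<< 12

>> move(dir=east)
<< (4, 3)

>> sense(dir=east)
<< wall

>> pop()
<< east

>> move(dir=west)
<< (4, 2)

>> sense(dir=west)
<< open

>> push(x=west)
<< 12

>> move(dir=west)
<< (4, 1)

>> sense(dir=north)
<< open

>> push(x=north)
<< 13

>> move(dir=north)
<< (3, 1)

>> sense(dir=north)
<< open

>> push(x=north)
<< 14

>> move(dir=north)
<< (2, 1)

>> sense(dir=north)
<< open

>> push(x=north)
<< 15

>> move(dir=north)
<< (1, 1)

>> sense(dir=north)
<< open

>> push(x=north)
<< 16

>> move(dir=north)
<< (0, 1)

>> sense(dir=west)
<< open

>> push(x=west)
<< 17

>> move(dir=west)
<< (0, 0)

>> sense(dir=south)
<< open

>> push(x=south)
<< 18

>> move(dir=south)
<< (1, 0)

>> sense(dir=south)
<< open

>> push(x=south)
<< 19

>> move(dir=south)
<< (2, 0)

>> sense(dir=south)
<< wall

>> pop()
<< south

>> move(dir=north)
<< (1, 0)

>> pop()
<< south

>> move(dir=north)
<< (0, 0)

>> pop()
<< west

>> move(dir=east)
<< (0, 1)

>> pop()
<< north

>> move(dir=south)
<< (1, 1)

>> pop()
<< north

>> move(dir=south)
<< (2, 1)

>> pop()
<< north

>> move(dir=south)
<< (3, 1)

>> pop()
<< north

>> move(dir=south)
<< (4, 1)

>> sense(dir=west)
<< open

>> push(x=west)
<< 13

>> move(dir=west)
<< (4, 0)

>> pop()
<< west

>> move(dir=east)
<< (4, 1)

>> pop()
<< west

>> move(dir=east)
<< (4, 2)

>> pop()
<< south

>> move(dir=north)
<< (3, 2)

>> pop()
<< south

>> move(dir=north)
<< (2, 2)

>> pop()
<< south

>> move(dir=north)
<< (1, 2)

>> pop()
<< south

>> move(dir=north)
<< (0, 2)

>> pop()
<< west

>> move(dir=east)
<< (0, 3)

>> pop()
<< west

>> move(dir=east)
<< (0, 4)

>> pop()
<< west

>> move(dir=east)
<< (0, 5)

>> pop()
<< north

>> move(dir=south)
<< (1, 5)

>> sense(dir=south)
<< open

>> push(x=south)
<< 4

>> move(dir=south)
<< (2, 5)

>> sense(dir=east)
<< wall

>> sense(dir=south)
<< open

>> push(x=south)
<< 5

>> move(dir=south)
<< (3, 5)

>> sense(dir=east)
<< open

>> push(x=east)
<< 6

>> move(dir=east)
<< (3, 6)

>> sense(dir=south)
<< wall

>> pop()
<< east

>> move(dir=west)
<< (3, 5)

>> sense(dir=south)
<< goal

>> move(dir=south)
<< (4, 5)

Answer: (4, 5)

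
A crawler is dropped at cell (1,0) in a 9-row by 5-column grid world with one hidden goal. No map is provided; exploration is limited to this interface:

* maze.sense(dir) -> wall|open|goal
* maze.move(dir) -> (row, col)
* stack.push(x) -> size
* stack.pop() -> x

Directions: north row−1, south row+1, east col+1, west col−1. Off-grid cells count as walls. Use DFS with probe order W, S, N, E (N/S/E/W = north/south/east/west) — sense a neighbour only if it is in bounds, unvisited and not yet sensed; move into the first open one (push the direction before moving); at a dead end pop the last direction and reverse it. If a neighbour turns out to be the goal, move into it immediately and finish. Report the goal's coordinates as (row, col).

I call sense with dir→south, and observe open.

Calling push with x→south, which returns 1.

I run move with dir→south, which returns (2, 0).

I call sense with dir→south, yielding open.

I run push with x→south, and see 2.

I run move with dir→south, yielding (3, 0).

I use sense with dir→south, — result: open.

I run push with x→south, giving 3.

I run move with dir→south, and see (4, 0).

Using sense with dir→south, yielding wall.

I run sense with dir→east, and observe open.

Then push with x→east, giving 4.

Calling move with dir→east, and observe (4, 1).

I run sense with dir→south, yielding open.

I use push with x→south, yielding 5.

Calling move with dir→south, and see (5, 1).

I use sense with dir→south, and get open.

I run push with x→south, : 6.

I try move with dir→south, — result: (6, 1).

Invoking sense with dir→west, and observe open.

Invoking push with x→west, which returns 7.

Now I run move with dir→west, and observe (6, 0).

I call sense with dir→south, and get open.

I use push with x→south, : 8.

I invoke move with dir→south, → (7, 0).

I use sense with dir→south, and see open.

I invoke push with x→south, and get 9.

Invoking move with dir→south, which returns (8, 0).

Then sense with dir→east, : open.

Then push with x→east, which returns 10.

Using move with dir→east, : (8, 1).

I run sense with dir→north, and see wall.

I call sense with dir→east, which returns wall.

I call pop, → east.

Then move with dir→west, yielding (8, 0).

I use pop(), and see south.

Next I call move with dir→north, — result: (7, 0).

I use pop(), which returns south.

I use move with dir→north, → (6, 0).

I try pop(), : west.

I run move with dir→east, — result: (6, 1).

Next I call sense with dir→east, yielding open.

Calling push with x→east, and see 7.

Now I run move with dir→east, which returns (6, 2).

Then sense with dir→south, yielding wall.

Next I call sense with dir→north, and see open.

I use push with x→north, and get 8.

Using move with dir→north, : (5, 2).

Invoking sense with dir→north, — result: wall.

I run sense with dir→east, : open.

I call push with x→east, yielding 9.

Now I run move with dir→east, → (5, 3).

Next I call sense with dir→south, and see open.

I invoke push with x→south, and observe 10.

Using move with dir→south, : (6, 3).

Invoking sense with dir→south, — result: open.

Using push with x→south, — result: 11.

I call move with dir→south, and get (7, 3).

Then sense with dir→south, and get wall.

Invoking sense with dir→east, and get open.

Using push with x→east, which returns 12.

I run move with dir→east, which returns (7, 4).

Now I run sense with dir→south, and see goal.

Using move with dir→south, — result: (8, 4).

Answer: (8, 4)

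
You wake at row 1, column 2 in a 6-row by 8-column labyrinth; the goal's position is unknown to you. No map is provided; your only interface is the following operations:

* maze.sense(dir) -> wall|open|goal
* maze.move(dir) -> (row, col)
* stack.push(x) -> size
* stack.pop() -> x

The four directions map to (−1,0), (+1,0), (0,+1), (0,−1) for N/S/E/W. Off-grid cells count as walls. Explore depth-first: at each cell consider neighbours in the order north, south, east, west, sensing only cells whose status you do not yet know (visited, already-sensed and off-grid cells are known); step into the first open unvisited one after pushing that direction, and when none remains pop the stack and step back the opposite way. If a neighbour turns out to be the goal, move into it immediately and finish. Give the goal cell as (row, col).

# 1. sense(dir=north) -> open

# 2. push(x=north) -> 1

# 3. move(dir=north) -> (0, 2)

# 4. sense(dir=east) -> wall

# 5. sense(dir=west) -> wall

# 6. pop() -> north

# 7. move(dir=south) -> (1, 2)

# 8. sense(dir=south) -> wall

# 9. sense(dir=east) -> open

# 10. push(x=east) -> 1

# 11. move(dir=east) -> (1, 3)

# 12. sense(dir=south) -> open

# 13. push(x=south) -> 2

# 14. move(dir=south) -> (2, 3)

# 15. sense(dir=south) -> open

# 16. push(x=south) -> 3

# 17. move(dir=south) -> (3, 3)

# 18. sense(dir=south) -> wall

# 19. sense(dir=east) -> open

# 20. push(x=east) -> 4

# 21. move(dir=east) -> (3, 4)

# 22. sense(dir=north) -> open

# 23. push(x=north) -> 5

# 24. move(dir=north) -> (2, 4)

# 25. sense(dir=north) -> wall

# 26. sense(dir=east) -> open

# 27. push(x=east) -> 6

# 28. move(dir=east) -> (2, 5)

# 29. sense(dir=north) -> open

# 30. push(x=north) -> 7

# 31. move(dir=north) -> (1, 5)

# 32. sense(dir=north) -> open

# 33. push(x=north) -> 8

# 34. move(dir=north) -> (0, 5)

# 35. sense(dir=east) -> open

# 36. push(x=east) -> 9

# 37. move(dir=east) -> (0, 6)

# 38. sense(dir=south) -> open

# 39. push(x=south) -> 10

# 40. move(dir=south) -> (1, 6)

# 41. sense(dir=south) -> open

# 42. push(x=south) -> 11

# 43. move(dir=south) -> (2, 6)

# 44. sense(dir=south) -> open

# 45. push(x=south) -> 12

# 46. move(dir=south) -> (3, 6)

# 47. sense(dir=south) -> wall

# 48. sense(dir=east) -> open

# 49. push(x=east) -> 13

# 50. move(dir=east) -> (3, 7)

# 51. sense(dir=north) -> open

# 52. push(x=north) -> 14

# 53. move(dir=north) -> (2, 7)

# 54. sense(dir=north) -> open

# 55. push(x=north) -> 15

# 56. move(dir=north) -> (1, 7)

# 57. sense(dir=north) -> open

# 58. push(x=north) -> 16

# 59. move(dir=north) -> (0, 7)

# 60. pop() -> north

# 61. move(dir=south) -> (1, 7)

# 62. pop() -> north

# 63. move(dir=south) -> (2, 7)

# 64. pop() -> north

# 65. move(dir=south) -> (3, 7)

# 66. sense(dir=south) -> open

# 67. push(x=south) -> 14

# 68. move(dir=south) -> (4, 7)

# 69. sense(dir=south) -> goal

# 70. move(dir=south) -> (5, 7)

Answer: (5, 7)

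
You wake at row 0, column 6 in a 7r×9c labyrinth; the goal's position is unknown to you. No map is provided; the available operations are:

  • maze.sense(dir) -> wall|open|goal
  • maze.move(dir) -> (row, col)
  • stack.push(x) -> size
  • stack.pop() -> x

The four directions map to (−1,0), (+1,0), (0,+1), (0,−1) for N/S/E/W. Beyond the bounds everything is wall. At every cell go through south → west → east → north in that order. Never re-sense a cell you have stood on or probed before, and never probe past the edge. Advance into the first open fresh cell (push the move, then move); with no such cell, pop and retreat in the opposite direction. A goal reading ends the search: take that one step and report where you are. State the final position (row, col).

→ maze.sense(dir→south)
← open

→ stack.push(x→south)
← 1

→ maze.move(dir→south)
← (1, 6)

→ maze.sense(dir→south)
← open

→ stack.push(x→south)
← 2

→ maze.move(dir→south)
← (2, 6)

→ maze.sense(dir→south)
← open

→ stack.push(x→south)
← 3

→ maze.move(dir→south)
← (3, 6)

→ maze.sense(dir→south)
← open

→ stack.push(x→south)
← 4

→ maze.move(dir→south)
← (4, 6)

→ maze.sense(dir→south)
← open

→ stack.push(x→south)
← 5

→ maze.move(dir→south)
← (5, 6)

→ maze.sense(dir→south)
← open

→ stack.push(x→south)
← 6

→ maze.move(dir→south)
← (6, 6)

→ maze.sense(dir→west)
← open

→ stack.push(x→west)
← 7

→ maze.move(dir→west)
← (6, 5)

→ maze.sense(dir→west)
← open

→ stack.push(x→west)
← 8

→ maze.move(dir→west)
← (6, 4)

→ maze.sense(dir→west)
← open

→ stack.push(x→west)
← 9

→ maze.move(dir→west)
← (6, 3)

→ maze.sense(dir→west)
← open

→ stack.push(x→west)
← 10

→ maze.move(dir→west)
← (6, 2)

→ maze.sense(dir→west)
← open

→ stack.push(x→west)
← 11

→ maze.move(dir→west)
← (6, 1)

→ maze.sense(dir→west)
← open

→ stack.push(x→west)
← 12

→ maze.move(dir→west)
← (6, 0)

→ maze.sense(dir→north)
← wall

→ stack.pop()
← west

→ maze.move(dir→east)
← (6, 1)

→ maze.sense(dir→north)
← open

→ stack.push(x→north)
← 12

→ maze.move(dir→north)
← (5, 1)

→ maze.sense(dir→east)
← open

→ stack.push(x→east)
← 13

→ maze.move(dir→east)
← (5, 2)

→ maze.sense(dir→east)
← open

→ stack.push(x→east)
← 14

→ maze.move(dir→east)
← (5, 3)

→ maze.sense(dir→east)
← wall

→ maze.sense(dir→north)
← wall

→ stack.pop()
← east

→ maze.move(dir→west)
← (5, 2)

→ maze.sense(dir→north)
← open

→ stack.push(x→north)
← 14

→ maze.move(dir→north)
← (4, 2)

→ maze.sense(dir→west)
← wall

→ maze.sense(dir→north)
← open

→ stack.push(x→north)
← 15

→ maze.move(dir→north)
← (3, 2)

→ maze.sense(dir→west)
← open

→ stack.push(x→west)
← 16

→ maze.move(dir→west)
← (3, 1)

→ maze.sense(dir→west)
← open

→ stack.push(x→west)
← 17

→ maze.move(dir→west)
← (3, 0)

→ maze.sense(dir→south)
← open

→ stack.push(x→south)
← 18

→ maze.move(dir→south)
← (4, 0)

→ stack.pop()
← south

→ maze.move(dir→north)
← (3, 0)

→ maze.sense(dir→north)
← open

→ stack.push(x→north)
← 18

→ maze.move(dir→north)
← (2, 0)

→ maze.sense(dir→east)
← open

→ stack.push(x→east)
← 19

→ maze.move(dir→east)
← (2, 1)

→ maze.sense(dir→east)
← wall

→ maze.sense(dir→north)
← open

→ stack.push(x→north)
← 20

→ maze.move(dir→north)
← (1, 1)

→ maze.sense(dir→west)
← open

→ stack.push(x→west)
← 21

→ maze.move(dir→west)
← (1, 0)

→ maze.sense(dir→north)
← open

→ stack.push(x→north)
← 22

→ maze.move(dir→north)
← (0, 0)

→ maze.sense(dir→east)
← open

→ stack.push(x→east)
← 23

→ maze.move(dir→east)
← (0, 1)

→ maze.sense(dir→east)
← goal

→ maze.move(dir→east)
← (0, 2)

Answer: (0, 2)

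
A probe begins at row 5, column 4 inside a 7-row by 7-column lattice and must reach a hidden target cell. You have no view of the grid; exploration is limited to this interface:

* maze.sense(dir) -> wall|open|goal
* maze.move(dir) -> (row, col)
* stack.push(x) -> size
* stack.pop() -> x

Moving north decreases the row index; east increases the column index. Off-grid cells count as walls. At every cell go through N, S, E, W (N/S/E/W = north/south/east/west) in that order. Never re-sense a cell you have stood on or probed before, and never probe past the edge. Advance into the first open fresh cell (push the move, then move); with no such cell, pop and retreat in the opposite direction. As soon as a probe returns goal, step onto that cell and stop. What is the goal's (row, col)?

;; maze.sense(dir: north) : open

;; stack.push(x: north) : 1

;; maze.move(dir: north) : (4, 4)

;; maze.sense(dir: north) : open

;; stack.push(x: north) : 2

;; maze.move(dir: north) : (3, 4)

;; maze.sense(dir: north) : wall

;; maze.sense(dir: east) : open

;; stack.push(x: east) : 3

;; maze.move(dir: east) : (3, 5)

;; maze.sense(dir: north) : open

;; stack.push(x: north) : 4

;; maze.move(dir: north) : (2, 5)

;; maze.sense(dir: north) : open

;; stack.push(x: north) : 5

;; maze.move(dir: north) : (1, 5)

;; maze.sense(dir: north) : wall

;; maze.sense(dir: east) : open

;; stack.push(x: east) : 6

;; maze.move(dir: east) : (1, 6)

;; maze.sense(dir: north) : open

;; stack.push(x: north) : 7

;; maze.move(dir: north) : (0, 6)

;; stack.pop() : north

;; maze.move(dir: south) : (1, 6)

;; maze.sense(dir: south) : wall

;; stack.pop() : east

;; maze.move(dir: west) : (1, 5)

;; maze.sense(dir: west) : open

;; stack.push(x: west) : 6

;; maze.move(dir: west) : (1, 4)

;; maze.sense(dir: north) : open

;; stack.push(x: north) : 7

;; maze.move(dir: north) : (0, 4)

;; maze.sense(dir: west) : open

;; stack.push(x: west) : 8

;; maze.move(dir: west) : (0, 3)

;; maze.sense(dir: south) : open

;; stack.push(x: south) : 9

;; maze.move(dir: south) : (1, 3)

;; maze.sense(dir: south) : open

;; stack.push(x: south) : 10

;; maze.move(dir: south) : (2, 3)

;; maze.sense(dir: south) : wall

;; maze.sense(dir: west) : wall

;; stack.pop() : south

;; maze.move(dir: north) : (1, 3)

;; maze.sense(dir: west) : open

;; stack.push(x: west) : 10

;; maze.move(dir: west) : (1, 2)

;; maze.sense(dir: north) : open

;; stack.push(x: north) : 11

;; maze.move(dir: north) : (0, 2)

;; maze.sense(dir: west) : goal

;; maze.move(dir: west) : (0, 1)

Answer: (0, 1)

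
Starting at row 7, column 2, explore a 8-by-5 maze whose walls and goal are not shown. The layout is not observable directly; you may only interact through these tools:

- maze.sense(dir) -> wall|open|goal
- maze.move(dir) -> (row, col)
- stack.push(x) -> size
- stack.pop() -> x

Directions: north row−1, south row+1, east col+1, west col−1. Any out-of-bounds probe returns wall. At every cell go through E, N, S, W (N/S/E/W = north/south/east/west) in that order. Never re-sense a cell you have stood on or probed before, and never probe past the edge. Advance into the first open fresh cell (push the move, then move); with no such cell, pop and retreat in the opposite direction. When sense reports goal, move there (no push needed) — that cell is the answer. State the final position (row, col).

>> sense(dir='east')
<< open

>> push(x='east')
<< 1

>> move(dir='east')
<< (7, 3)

>> sense(dir='east')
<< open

>> push(x='east')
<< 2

>> move(dir='east')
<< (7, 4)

>> sense(dir='north')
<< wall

>> pop()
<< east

>> move(dir='west')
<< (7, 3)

>> sense(dir='north')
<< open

>> push(x='north')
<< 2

>> move(dir='north')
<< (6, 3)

>> sense(dir='north')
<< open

>> push(x='north')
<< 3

>> move(dir='north')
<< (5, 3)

>> sense(dir='east')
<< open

>> push(x='east')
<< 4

>> move(dir='east')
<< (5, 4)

>> sense(dir='north')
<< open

>> push(x='north')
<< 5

>> move(dir='north')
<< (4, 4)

>> sense(dir='north')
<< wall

>> sense(dir='west')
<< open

>> push(x='west')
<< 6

>> move(dir='west')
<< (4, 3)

>> sense(dir='north')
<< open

>> push(x='north')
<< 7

>> move(dir='north')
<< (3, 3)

>> sense(dir='north')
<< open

>> push(x='north')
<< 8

>> move(dir='north')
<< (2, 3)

>> sense(dir='east')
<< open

>> push(x='east')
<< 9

>> move(dir='east')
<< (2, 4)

>> sense(dir='north')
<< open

>> push(x='north')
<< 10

>> move(dir='north')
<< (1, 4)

>> sense(dir='north')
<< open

>> push(x='north')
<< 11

>> move(dir='north')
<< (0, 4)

>> sense(dir='west')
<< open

>> push(x='west')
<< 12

>> move(dir='west')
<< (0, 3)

>> sense(dir='south')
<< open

>> push(x='south')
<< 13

>> move(dir='south')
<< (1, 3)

>> sense(dir='west')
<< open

>> push(x='west')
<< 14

>> move(dir='west')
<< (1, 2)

>> sense(dir='north')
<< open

>> push(x='north')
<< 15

>> move(dir='north')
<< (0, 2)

>> sense(dir='west')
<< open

>> push(x='west')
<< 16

>> move(dir='west')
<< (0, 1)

>> sense(dir='south')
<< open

>> push(x='south')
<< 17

>> move(dir='south')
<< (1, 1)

>> sense(dir='south')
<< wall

>> sense(dir='west')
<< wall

>> pop()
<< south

>> move(dir='north')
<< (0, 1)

>> sense(dir='west')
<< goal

>> move(dir='west')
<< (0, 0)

Answer: (0, 0)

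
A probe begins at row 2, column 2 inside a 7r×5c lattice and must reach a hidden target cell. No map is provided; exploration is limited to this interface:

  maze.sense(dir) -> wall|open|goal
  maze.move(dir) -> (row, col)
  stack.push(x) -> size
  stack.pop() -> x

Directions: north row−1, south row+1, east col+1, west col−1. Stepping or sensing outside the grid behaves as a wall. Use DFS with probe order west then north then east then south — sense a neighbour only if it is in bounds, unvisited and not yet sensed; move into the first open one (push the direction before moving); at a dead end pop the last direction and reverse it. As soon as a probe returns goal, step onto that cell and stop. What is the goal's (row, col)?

-> sense(dir: west)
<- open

-> push(x: west)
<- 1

-> move(dir: west)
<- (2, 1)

-> sense(dir: west)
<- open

-> push(x: west)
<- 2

-> move(dir: west)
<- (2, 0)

-> sense(dir: north)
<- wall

-> sense(dir: south)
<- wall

-> pop()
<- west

-> move(dir: east)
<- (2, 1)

-> sense(dir: north)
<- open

-> push(x: north)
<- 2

-> move(dir: north)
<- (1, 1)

-> sense(dir: north)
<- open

-> push(x: north)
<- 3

-> move(dir: north)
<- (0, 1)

-> sense(dir: west)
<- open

-> push(x: west)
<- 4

-> move(dir: west)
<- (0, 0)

-> pop()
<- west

-> move(dir: east)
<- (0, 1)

-> sense(dir: east)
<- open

-> push(x: east)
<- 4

-> move(dir: east)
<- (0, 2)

-> sense(dir: east)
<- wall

-> sense(dir: south)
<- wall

-> pop()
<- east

-> move(dir: west)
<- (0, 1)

-> pop()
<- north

-> move(dir: south)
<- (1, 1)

-> pop()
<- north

-> move(dir: south)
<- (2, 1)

-> sense(dir: south)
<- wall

-> pop()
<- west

-> move(dir: east)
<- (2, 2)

-> sense(dir: east)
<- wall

-> sense(dir: south)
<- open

-> push(x: south)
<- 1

-> move(dir: south)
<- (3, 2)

-> sense(dir: east)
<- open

-> push(x: east)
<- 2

-> move(dir: east)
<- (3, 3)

-> sense(dir: east)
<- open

-> push(x: east)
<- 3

-> move(dir: east)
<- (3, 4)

-> sense(dir: north)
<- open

-> push(x: north)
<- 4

-> move(dir: north)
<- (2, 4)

-> sense(dir: north)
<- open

-> push(x: north)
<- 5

-> move(dir: north)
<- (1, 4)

-> sense(dir: west)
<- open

-> push(x: west)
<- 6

-> move(dir: west)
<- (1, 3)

-> pop()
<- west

-> move(dir: east)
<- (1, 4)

-> sense(dir: north)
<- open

-> push(x: north)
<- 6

-> move(dir: north)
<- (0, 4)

-> pop()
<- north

-> move(dir: south)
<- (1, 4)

-> pop()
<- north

-> move(dir: south)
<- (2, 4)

-> pop()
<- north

-> move(dir: south)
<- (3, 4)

-> sense(dir: south)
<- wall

-> pop()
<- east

-> move(dir: west)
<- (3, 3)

-> sense(dir: south)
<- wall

-> pop()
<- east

-> move(dir: west)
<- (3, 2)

-> sense(dir: south)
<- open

-> push(x: south)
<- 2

-> move(dir: south)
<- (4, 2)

-> sense(dir: west)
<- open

-> push(x: west)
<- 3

-> move(dir: west)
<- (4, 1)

-> sense(dir: west)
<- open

-> push(x: west)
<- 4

-> move(dir: west)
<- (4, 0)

-> sense(dir: south)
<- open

-> push(x: south)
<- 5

-> move(dir: south)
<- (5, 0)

-> sense(dir: east)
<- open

-> push(x: east)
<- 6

-> move(dir: east)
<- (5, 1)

-> sense(dir: east)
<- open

-> push(x: east)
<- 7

-> move(dir: east)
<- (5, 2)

-> sense(dir: east)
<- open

-> push(x: east)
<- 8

-> move(dir: east)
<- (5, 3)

-> sense(dir: east)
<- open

-> push(x: east)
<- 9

-> move(dir: east)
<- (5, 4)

-> sense(dir: south)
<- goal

-> move(dir: south)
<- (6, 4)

Answer: (6, 4)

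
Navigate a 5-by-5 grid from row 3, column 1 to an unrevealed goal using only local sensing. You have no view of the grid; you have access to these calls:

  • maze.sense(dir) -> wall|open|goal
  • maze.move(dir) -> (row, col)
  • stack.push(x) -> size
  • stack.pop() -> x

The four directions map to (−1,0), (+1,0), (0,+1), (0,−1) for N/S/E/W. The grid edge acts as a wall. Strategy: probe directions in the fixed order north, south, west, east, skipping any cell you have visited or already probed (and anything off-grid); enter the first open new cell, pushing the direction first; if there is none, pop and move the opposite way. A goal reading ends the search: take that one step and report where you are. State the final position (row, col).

# 1. maze.sense(dir='north') == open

# 2. stack.push(x='north') == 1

# 3. maze.move(dir='north') == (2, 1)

# 4. maze.sense(dir='north') == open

# 5. stack.push(x='north') == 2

# 6. maze.move(dir='north') == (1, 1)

# 7. maze.sense(dir='north') == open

# 8. stack.push(x='north') == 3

# 9. maze.move(dir='north') == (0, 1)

# 10. maze.sense(dir='west') == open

# 11. stack.push(x='west') == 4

# 12. maze.move(dir='west') == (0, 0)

# 13. maze.sense(dir='south') == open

# 14. stack.push(x='south') == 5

# 15. maze.move(dir='south') == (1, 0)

# 16. maze.sense(dir='south') == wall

# 17. stack.pop() == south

# 18. maze.move(dir='north') == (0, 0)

# 19. stack.pop() == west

# 20. maze.move(dir='east') == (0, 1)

# 21. maze.sense(dir='east') == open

# 22. stack.push(x='east') == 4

# 23. maze.move(dir='east') == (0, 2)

# 24. maze.sense(dir='south') == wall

# 25. maze.sense(dir='east') == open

# 26. stack.push(x='east') == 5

# 27. maze.move(dir='east') == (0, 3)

# 28. maze.sense(dir='south') == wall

# 29. maze.sense(dir='east') == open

# 30. stack.push(x='east') == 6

# 31. maze.move(dir='east') == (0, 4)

# 32. maze.sense(dir='south') == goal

# 33. maze.move(dir='south') == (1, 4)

Answer: (1, 4)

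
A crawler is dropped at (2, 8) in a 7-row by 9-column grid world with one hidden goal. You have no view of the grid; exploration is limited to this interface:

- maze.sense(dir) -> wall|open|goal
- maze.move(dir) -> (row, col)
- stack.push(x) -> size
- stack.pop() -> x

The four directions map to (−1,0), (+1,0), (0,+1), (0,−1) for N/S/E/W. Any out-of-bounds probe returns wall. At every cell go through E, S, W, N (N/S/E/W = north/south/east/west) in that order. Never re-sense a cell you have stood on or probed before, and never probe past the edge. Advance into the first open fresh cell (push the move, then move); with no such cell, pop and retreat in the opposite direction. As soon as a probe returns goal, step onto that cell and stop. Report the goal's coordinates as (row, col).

> maze.sense south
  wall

> maze.sense west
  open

> stack.push west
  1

> maze.move west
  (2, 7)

> maze.sense south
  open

> stack.push south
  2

> maze.move south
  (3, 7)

> maze.sense south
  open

> stack.push south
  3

> maze.move south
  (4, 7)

> maze.sense east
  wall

> maze.sense south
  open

> stack.push south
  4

> maze.move south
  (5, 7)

> maze.sense east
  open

> stack.push east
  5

> maze.move east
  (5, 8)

> maze.sense south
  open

> stack.push south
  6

> maze.move south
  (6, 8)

> maze.sense west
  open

> stack.push west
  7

> maze.move west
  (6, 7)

> maze.sense west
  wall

> stack.pop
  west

> maze.move east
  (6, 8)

> stack.pop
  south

> maze.move north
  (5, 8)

> stack.pop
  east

> maze.move west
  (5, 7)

> maze.sense west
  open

> stack.push west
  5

> maze.move west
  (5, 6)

> maze.sense west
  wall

> maze.sense north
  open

> stack.push north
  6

> maze.move north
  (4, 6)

> maze.sense west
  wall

> maze.sense north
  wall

> stack.pop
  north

> maze.move south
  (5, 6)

> stack.pop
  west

> maze.move east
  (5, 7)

> stack.pop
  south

> maze.move north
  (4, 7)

> stack.pop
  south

> maze.move north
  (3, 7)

> stack.pop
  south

> maze.move north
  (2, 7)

> maze.sense west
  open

> stack.push west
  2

> maze.move west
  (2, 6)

> maze.sense west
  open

> stack.push west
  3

> maze.move west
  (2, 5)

> maze.sense south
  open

> stack.push south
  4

> maze.move south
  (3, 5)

> maze.sense west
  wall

> stack.pop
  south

> maze.move north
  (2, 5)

> maze.sense west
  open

> stack.push west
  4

> maze.move west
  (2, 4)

> maze.sense west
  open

> stack.push west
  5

> maze.move west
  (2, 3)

> maze.sense south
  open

> stack.push south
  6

> maze.move south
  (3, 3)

> maze.sense south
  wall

> maze.sense west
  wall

> stack.pop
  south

> maze.move north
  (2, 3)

> maze.sense west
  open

> stack.push west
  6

> maze.move west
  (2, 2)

> maze.sense west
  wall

> maze.sense north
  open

> stack.push north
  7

> maze.move north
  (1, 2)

> maze.sense east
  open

> stack.push east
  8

> maze.move east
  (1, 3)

> maze.sense east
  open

> stack.push east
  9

> maze.move east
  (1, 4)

> maze.sense east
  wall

> maze.sense north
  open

> stack.push north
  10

> maze.move north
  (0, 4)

> maze.sense east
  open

> stack.push east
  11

> maze.move east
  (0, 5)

> maze.sense east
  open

> stack.push east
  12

> maze.move east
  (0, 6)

> maze.sense east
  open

> stack.push east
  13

> maze.move east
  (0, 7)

> maze.sense east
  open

> stack.push east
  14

> maze.move east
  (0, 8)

> maze.sense south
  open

> stack.push south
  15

> maze.move south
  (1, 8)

> maze.sense west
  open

> stack.push west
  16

> maze.move west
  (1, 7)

> maze.sense west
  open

> stack.push west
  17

> maze.move west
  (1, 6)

> stack.pop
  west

> maze.move east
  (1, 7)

> stack.pop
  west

> maze.move east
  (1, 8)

> stack.pop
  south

> maze.move north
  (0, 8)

> stack.pop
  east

> maze.move west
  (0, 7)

> stack.pop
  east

> maze.move west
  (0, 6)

> stack.pop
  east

> maze.move west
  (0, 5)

> stack.pop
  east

> maze.move west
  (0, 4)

> maze.sense west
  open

> stack.push west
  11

> maze.move west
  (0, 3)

> maze.sense west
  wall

> stack.pop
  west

> maze.move east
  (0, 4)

> stack.pop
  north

> maze.move south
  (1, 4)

> stack.pop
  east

> maze.move west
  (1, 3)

> stack.pop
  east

> maze.move west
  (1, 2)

> maze.sense west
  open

> stack.push west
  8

> maze.move west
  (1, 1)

> maze.sense west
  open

> stack.push west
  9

> maze.move west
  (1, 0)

> maze.sense south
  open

> stack.push south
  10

> maze.move south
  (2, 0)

> maze.sense south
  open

> stack.push south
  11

> maze.move south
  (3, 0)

> maze.sense east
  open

> stack.push east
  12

> maze.move east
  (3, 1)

> maze.sense south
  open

> stack.push south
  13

> maze.move south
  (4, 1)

> maze.sense east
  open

> stack.push east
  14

> maze.move east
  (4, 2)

> maze.sense south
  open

> stack.push south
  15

> maze.move south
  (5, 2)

> maze.sense east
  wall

> maze.sense south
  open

> stack.push south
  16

> maze.move south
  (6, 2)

> maze.sense east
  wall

> maze.sense west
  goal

> maze.move west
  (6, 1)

Answer: (6, 1)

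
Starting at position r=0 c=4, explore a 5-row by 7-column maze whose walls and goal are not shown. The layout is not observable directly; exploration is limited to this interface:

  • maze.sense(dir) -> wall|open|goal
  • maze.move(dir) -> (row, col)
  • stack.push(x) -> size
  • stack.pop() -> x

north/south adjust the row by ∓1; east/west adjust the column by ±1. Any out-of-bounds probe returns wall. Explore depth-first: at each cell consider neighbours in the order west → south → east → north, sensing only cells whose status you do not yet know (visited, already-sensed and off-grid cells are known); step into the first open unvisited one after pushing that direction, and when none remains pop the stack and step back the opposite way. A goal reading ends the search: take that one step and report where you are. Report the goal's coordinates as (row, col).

;; 1. maze.sense(dir='west') : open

;; 2. stack.push(x='west') : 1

;; 3. maze.move(dir='west') : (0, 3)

;; 4. maze.sense(dir='west') : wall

;; 5. maze.sense(dir='south') : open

;; 6. stack.push(x='south') : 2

;; 7. maze.move(dir='south') : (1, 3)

;; 8. maze.sense(dir='west') : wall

;; 9. maze.sense(dir='south') : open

;; 10. stack.push(x='south') : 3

;; 11. maze.move(dir='south') : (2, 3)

;; 12. maze.sense(dir='west') : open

;; 13. stack.push(x='west') : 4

;; 14. maze.move(dir='west') : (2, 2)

;; 15. maze.sense(dir='west') : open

;; 16. stack.push(x='west') : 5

;; 17. maze.move(dir='west') : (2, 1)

;; 18. maze.sense(dir='west') : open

;; 19. stack.push(x='west') : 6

;; 20. maze.move(dir='west') : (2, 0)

;; 21. maze.sense(dir='south') : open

;; 22. stack.push(x='south') : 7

;; 23. maze.move(dir='south') : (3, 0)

;; 24. maze.sense(dir='south') : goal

;; 25. maze.move(dir='south') : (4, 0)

Answer: (4, 0)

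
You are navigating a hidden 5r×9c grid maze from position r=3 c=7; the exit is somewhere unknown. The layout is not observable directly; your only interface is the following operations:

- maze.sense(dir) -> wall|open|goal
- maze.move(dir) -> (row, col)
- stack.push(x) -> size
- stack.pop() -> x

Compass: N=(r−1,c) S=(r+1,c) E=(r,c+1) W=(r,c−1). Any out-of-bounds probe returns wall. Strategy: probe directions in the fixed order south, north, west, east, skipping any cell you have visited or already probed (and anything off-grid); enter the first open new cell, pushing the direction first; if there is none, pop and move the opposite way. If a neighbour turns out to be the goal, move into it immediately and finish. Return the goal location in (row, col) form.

Then sense with dir→south, — result: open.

Now I run push with x→south, and get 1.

Using move with dir→south, giving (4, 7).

Next I call sense with dir→west, — result: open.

Then push with x→west, — result: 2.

Now I run move with dir→west, which returns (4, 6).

I try sense with dir→north, and observe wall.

Invoking sense with dir→west, and get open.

I use push with x→west, : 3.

I invoke move with dir→west, giving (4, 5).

I try sense with dir→north, yielding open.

I invoke push with x→north, → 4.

I run move with dir→north, giving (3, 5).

Now I run sense with dir→north, → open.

I call push with x→north, which returns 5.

I call move with dir→north, : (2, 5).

Calling sense with dir→north, → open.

I call push with x→north, yielding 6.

Next I call move with dir→north, and get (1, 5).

I call sense with dir→north, which returns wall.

Next I call sense with dir→west, and observe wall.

Now I run sense with dir→east, : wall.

I try pop(), and observe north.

Now I run move with dir→south, and get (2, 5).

Next I call sense with dir→west, → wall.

Calling sense with dir→east, and see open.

Calling push with x→east, and get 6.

Calling move with dir→east, and see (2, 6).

Invoking sense with dir→east, yielding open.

Then push with x→east, → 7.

I call move with dir→east, which returns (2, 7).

Calling sense with dir→north, : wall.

Then sense with dir→east, which returns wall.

Calling pop, giving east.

Now I run move with dir→west, and see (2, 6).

I run pop(), giving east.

Invoking move with dir→west, giving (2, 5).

Using pop(), and see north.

I run move with dir→south, : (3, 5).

I call sense with dir→west, and get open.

Using push with x→west, which returns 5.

I use move with dir→west, → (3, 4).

I try sense with dir→south, and get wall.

Using sense with dir→west, and see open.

Next I call push with x→west, → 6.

I call move with dir→west, yielding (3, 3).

Calling sense with dir→south, giving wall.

Using sense with dir→north, giving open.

Now I run push with x→north, which returns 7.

I run move with dir→north, — result: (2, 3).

Using sense with dir→north, → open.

I run push with x→north, and see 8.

Calling move with dir→north, which returns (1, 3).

Then sense with dir→north, : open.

I try push with x→north, yielding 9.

Then move with dir→north, → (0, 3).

Calling sense with dir→west, : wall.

Calling sense with dir→east, and see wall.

Now I run pop, which returns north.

I try move with dir→south, and get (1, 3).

Invoking sense with dir→west, — result: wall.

Using pop, giving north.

Calling move with dir→south, : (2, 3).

Calling sense with dir→west, giving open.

Now I run push with x→west, yielding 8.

I call move with dir→west, and observe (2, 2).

Using sense with dir→south, : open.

Calling push with x→south, giving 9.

I try move with dir→south, giving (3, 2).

I invoke sense with dir→south, yielding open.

I run push with x→south, giving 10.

Next I call move with dir→south, giving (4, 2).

Invoking sense with dir→west, yielding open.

I run push with x→west, which returns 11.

I run move with dir→west, — result: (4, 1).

Invoking sense with dir→north, → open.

Now I run push with x→north, giving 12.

Then move with dir→north, — result: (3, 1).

I use sense with dir→north, which returns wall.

I run sense with dir→west, giving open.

Then push with x→west, → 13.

I try move with dir→west, : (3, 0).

Now I run sense with dir→south, → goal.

Invoking move with dir→south, → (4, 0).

Answer: (4, 0)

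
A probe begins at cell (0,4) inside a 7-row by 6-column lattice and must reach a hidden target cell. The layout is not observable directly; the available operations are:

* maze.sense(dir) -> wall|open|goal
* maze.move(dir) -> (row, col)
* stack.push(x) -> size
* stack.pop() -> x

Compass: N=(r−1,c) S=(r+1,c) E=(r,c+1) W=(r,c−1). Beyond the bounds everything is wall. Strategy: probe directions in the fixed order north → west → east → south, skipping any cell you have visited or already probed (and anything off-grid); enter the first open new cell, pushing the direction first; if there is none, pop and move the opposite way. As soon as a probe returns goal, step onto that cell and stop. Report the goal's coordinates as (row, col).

>>> maze.sense dir='west'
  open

>>> stack.push x='west'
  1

>>> maze.move dir='west'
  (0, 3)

>>> maze.sense dir='west'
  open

>>> stack.push x='west'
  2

>>> maze.move dir='west'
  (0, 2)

>>> maze.sense dir='west'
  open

>>> stack.push x='west'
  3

>>> maze.move dir='west'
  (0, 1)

>>> maze.sense dir='west'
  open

>>> stack.push x='west'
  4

>>> maze.move dir='west'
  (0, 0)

>>> maze.sense dir='south'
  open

>>> stack.push x='south'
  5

>>> maze.move dir='south'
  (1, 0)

>>> maze.sense dir='east'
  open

>>> stack.push x='east'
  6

>>> maze.move dir='east'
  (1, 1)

>>> maze.sense dir='east'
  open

>>> stack.push x='east'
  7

>>> maze.move dir='east'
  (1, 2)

>>> maze.sense dir='east'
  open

>>> stack.push x='east'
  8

>>> maze.move dir='east'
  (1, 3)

>>> maze.sense dir='east'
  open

>>> stack.push x='east'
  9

>>> maze.move dir='east'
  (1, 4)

>>> maze.sense dir='east'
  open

>>> stack.push x='east'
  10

>>> maze.move dir='east'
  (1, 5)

>>> maze.sense dir='north'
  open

>>> stack.push x='north'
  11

>>> maze.move dir='north'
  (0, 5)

>>> stack.pop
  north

>>> maze.move dir='south'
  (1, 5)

>>> maze.sense dir='south'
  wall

>>> stack.pop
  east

>>> maze.move dir='west'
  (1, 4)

>>> maze.sense dir='south'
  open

>>> stack.push x='south'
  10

>>> maze.move dir='south'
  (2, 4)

>>> maze.sense dir='west'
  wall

>>> maze.sense dir='south'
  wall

>>> stack.pop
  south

>>> maze.move dir='north'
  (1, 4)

>>> stack.pop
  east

>>> maze.move dir='west'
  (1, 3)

>>> stack.pop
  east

>>> maze.move dir='west'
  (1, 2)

>>> maze.sense dir='south'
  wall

>>> stack.pop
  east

>>> maze.move dir='west'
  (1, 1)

>>> maze.sense dir='south'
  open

>>> stack.push x='south'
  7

>>> maze.move dir='south'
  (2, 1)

>>> maze.sense dir='west'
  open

>>> stack.push x='west'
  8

>>> maze.move dir='west'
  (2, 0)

>>> maze.sense dir='south'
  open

>>> stack.push x='south'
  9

>>> maze.move dir='south'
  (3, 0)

>>> maze.sense dir='east'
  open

>>> stack.push x='east'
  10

>>> maze.move dir='east'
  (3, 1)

>>> maze.sense dir='east'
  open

>>> stack.push x='east'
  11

>>> maze.move dir='east'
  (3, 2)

>>> maze.sense dir='east'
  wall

>>> maze.sense dir='south'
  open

>>> stack.push x='south'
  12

>>> maze.move dir='south'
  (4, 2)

>>> maze.sense dir='west'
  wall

>>> maze.sense dir='east'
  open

>>> stack.push x='east'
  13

>>> maze.move dir='east'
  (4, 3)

>>> maze.sense dir='east'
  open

>>> stack.push x='east'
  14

>>> maze.move dir='east'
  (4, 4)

>>> maze.sense dir='east'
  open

>>> stack.push x='east'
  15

>>> maze.move dir='east'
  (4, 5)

>>> maze.sense dir='north'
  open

>>> stack.push x='north'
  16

>>> maze.move dir='north'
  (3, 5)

>>> stack.pop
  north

>>> maze.move dir='south'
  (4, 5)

>>> maze.sense dir='south'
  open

>>> stack.push x='south'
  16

>>> maze.move dir='south'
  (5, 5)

>>> maze.sense dir='west'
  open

>>> stack.push x='west'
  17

>>> maze.move dir='west'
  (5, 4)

>>> maze.sense dir='west'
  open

>>> stack.push x='west'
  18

>>> maze.move dir='west'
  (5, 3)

>>> maze.sense dir='west'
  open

>>> stack.push x='west'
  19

>>> maze.move dir='west'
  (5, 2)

>>> maze.sense dir='west'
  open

>>> stack.push x='west'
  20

>>> maze.move dir='west'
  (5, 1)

>>> maze.sense dir='west'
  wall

>>> maze.sense dir='south'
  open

>>> stack.push x='south'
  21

>>> maze.move dir='south'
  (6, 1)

>>> maze.sense dir='west'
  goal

>>> maze.move dir='west'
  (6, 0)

Answer: (6, 0)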